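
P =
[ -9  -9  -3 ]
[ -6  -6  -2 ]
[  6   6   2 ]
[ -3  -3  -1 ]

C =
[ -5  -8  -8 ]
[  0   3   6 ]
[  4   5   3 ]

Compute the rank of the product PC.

First compute PC:
[[ 33,  30,   9],
 [ 22,  20,   6],
 [-22, -20,  -6],
 [ 11,  10,   3]]
Now row reduce the product.
R2 ← R2 − (2/3)·R1: [0, 0, 0]
R3 ← R3 + (2/3)·R1: [0, 0, 0]
R4 ← R4 − (1/3)·R1: [0, 0, 0]
1 nonzero row, so rank(PC) = 1.

1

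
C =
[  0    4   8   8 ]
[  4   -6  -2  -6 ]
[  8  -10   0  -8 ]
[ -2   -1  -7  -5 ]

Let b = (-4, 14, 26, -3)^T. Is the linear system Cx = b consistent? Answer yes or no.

Row reduce the augmented matrix [C | b].
Swap R1 ↔ R2
R3 ← R3 − (2)·R1: [0, 2, 4, 4, -2]
R4 ← R4 + (1/2)·R1: [0, -4, -8, -8, 4]
R3 ← R3 − (1/2)·R2: [0, 0, 0, 0, 0]
R4 ← R4 + R2: [0, 0, 0, 0, 0]
The echelon form has 2 nonzero rows, and every pivot lies in the first 4 columns, so rank(C) = rank([C|b]) = 2.
The system is consistent.

yes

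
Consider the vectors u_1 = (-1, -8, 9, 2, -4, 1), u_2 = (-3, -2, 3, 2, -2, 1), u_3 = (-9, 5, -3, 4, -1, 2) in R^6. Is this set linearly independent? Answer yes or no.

Form the matrix with these vectors as rows and row reduce.
R2 ← R2 − (3)·R1: [0, 22, -24, -4, 10, -2]
R3 ← R3 − (9)·R1: [0, 77, -84, -14, 35, -7]
R3 ← R3 − (7/2)·R2: [0, 0, 0, 0, 0, 0]
2 nonzero rows, so the 3 vectors span a space of dimension 2.
Since 2 < 3, the vectors are linearly dependent.

no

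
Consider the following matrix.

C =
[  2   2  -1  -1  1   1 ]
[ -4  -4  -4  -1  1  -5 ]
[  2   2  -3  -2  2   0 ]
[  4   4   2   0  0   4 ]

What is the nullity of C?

Row reduce to echelon form.
R2 ← R2 + (2)·R1: [0, 0, -6, -3, 3, -3]
R3 ← R3 − R1: [0, 0, -2, -1, 1, -1]
R4 ← R4 − (2)·R1: [0, 0, 4, 2, -2, 2]
R3 ← R3 − (1/3)·R2: [0, 0, 0, 0, 0, 0]
R4 ← R4 + (2/3)·R2: [0, 0, 0, 0, 0, 0]
2 nonzero rows, so rank(C) = 2.
C has 6 columns; by rank–nullity, nullity = 6 − 2 = 4.

4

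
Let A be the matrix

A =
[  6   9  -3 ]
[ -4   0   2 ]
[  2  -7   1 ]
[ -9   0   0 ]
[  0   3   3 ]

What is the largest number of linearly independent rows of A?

3

Row reduce to echelon form.
R2 ← R2 + (2/3)·R1: [0, 6, 0]
R3 ← R3 − (1/3)·R1: [0, -10, 2]
R4 ← R4 + (3/2)·R1: [0, 27/2, -9/2]
R3 ← R3 + (5/3)·R2: [0, 0, 2]
R4 ← R4 − (9/4)·R2: [0, 0, -9/2]
R5 ← R5 − (1/2)·R2: [0, 0, 3]
R4 ← R4 + (9/4)·R3: [0, 0, 0]
R5 ← R5 − (3/2)·R3: [0, 0, 0]
Echelon form has 3 nonzero rows, so rank(A) = 3.
The rank gives the maximum number of linearly independent rows: 3.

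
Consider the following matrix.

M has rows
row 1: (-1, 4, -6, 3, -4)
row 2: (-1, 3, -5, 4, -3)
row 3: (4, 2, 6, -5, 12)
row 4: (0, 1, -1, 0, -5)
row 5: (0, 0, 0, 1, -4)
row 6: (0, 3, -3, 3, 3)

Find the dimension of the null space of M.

1

Row reduce to echelon form.
R2 ← R2 − R1: [0, -1, 1, 1, 1]
R3 ← R3 + (4)·R1: [0, 18, -18, 7, -4]
R3 ← R3 + (18)·R2: [0, 0, 0, 25, 14]
R4 ← R4 + R2: [0, 0, 0, 1, -4]
R6 ← R6 + (3)·R2: [0, 0, 0, 6, 6]
R4 ← R4 − (1/25)·R3: [0, 0, 0, 0, -114/25]
R5 ← R5 − (1/25)·R3: [0, 0, 0, 0, -114/25]
R6 ← R6 − (6/25)·R3: [0, 0, 0, 0, 66/25]
R5 ← R5 − R4: [0, 0, 0, 0, 0]
R6 ← R6 + (11/19)·R4: [0, 0, 0, 0, 0]
4 nonzero rows, so rank(M) = 4.
M has 5 columns; by rank–nullity, nullity = 5 − 4 = 1.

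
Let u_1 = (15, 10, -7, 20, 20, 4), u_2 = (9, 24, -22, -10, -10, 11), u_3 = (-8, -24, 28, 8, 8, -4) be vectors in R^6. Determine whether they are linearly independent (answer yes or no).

yes

Form the matrix with these vectors as rows and row reduce.
R2 ← R2 − (3/5)·R1: [0, 18, -89/5, -22, -22, 43/5]
R3 ← R3 + (8/15)·R1: [0, -56/3, 364/15, 56/3, 56/3, -28/15]
R3 ← R3 + (28/27)·R2: [0, 0, 784/135, -112/27, -112/27, 952/135]
3 nonzero rows, so the 3 vectors span a space of dimension 3.
Since 3 = 3, the vectors are linearly independent.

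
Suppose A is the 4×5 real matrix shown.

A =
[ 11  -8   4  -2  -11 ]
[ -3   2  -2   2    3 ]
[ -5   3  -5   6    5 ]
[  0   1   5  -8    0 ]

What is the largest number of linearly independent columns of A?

2

Row reduce to echelon form.
R2 ← R2 + (3/11)·R1: [0, -2/11, -10/11, 16/11, 0]
R3 ← R3 + (5/11)·R1: [0, -7/11, -35/11, 56/11, 0]
R3 ← R3 − (7/2)·R2: [0, 0, 0, 0, 0]
R4 ← R4 + (11/2)·R2: [0, 0, 0, 0, 0]
Echelon form has 2 nonzero rows, so rank(A) = 2.
The rank gives the maximum number of linearly independent columns: 2.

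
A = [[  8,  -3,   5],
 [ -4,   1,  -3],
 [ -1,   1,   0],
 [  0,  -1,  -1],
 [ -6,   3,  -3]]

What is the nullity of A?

Row reduce to echelon form.
R2 ← R2 + (1/2)·R1: [0, -1/2, -1/2]
R3 ← R3 + (1/8)·R1: [0, 5/8, 5/8]
R5 ← R5 + (3/4)·R1: [0, 3/4, 3/4]
R3 ← R3 + (5/4)·R2: [0, 0, 0]
R4 ← R4 − (2)·R2: [0, 0, 0]
R5 ← R5 + (3/2)·R2: [0, 0, 0]
2 nonzero rows, so rank(A) = 2.
A has 3 columns; by rank–nullity, nullity = 3 − 2 = 1.

1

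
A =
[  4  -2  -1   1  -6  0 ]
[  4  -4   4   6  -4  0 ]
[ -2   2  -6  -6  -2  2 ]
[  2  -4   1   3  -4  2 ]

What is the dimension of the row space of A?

Row reduce to echelon form.
R2 ← R2 − R1: [0, -2, 5, 5, 2, 0]
R3 ← R3 + (1/2)·R1: [0, 1, -13/2, -11/2, -5, 2]
R4 ← R4 − (1/2)·R1: [0, -3, 3/2, 5/2, -1, 2]
R3 ← R3 + (1/2)·R2: [0, 0, -4, -3, -4, 2]
R4 ← R4 − (3/2)·R2: [0, 0, -6, -5, -4, 2]
R4 ← R4 − (3/2)·R3: [0, 0, 0, -1/2, 2, -1]
Echelon form has 4 nonzero rows, so rank(A) = 4.
The row space has dimension equal to the rank: 4.

4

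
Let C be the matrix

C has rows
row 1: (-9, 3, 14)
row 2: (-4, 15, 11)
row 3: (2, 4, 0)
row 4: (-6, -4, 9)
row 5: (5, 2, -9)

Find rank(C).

3

Row reduce to echelon form.
R2 ← R2 − (4/9)·R1: [0, 41/3, 43/9]
R3 ← R3 + (2/9)·R1: [0, 14/3, 28/9]
R4 ← R4 − (2/3)·R1: [0, -6, -1/3]
R5 ← R5 + (5/9)·R1: [0, 11/3, -11/9]
R3 ← R3 − (14/41)·R2: [0, 0, 182/123]
R4 ← R4 + (18/41)·R2: [0, 0, 217/123]
R5 ← R5 − (11/41)·R2: [0, 0, -308/123]
R4 ← R4 − (31/26)·R3: [0, 0, 0]
R5 ← R5 + (22/13)·R3: [0, 0, 0]
Echelon form has 3 nonzero rows, so rank(C) = 3.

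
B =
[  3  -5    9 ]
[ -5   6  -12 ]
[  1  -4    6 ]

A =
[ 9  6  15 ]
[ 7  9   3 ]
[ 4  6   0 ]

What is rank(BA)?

First compute BA:
[[ 28,  27,  30],
 [-51, -48, -57],
 [  5,   6,   3]]
Now row reduce the product.
R2 ← R2 + (51/28)·R1: [0, 33/28, -33/14]
R3 ← R3 − (5/28)·R1: [0, 33/28, -33/14]
R3 ← R3 − R2: [0, 0, 0]
2 nonzero rows, so rank(BA) = 2.

2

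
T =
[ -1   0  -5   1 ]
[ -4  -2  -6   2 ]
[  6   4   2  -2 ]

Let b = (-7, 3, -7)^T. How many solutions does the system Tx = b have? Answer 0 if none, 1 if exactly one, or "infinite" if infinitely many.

0

Row reduce the augmented matrix [T | b].
R2 ← R2 − (4)·R1: [0, -2, 14, -2, 31]
R3 ← R3 + (6)·R1: [0, 4, -28, 4, -49]
R3 ← R3 + (2)·R2: [0, 0, 0, 0, 13]
The echelon form has 3 nonzero rows; the last pivot sits in the augmented column, so rank(T) = 2 but rank([T|b]) = 3.
Since the ranks differ, the system is inconsistent.
It has no solutions.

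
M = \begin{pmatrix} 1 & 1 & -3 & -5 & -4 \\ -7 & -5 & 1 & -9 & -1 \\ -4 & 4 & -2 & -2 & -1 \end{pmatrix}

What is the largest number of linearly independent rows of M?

Row reduce to echelon form.
R2 ← R2 + (7)·R1: [0, 2, -20, -44, -29]
R3 ← R3 + (4)·R1: [0, 8, -14, -22, -17]
R3 ← R3 − (4)·R2: [0, 0, 66, 154, 99]
Echelon form has 3 nonzero rows, so rank(M) = 3.
The rank gives the maximum number of linearly independent rows: 3.

3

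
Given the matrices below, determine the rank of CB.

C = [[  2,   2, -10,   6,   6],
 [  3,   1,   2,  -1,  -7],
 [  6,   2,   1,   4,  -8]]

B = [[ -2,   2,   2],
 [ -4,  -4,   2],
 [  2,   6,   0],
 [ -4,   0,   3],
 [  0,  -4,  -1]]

2

First compute CB:
[[-56, -88,  20],
 [ -2,  42,  12],
 [-34,  42,  36]]
Now row reduce the product.
R2 ← R2 − (1/28)·R1: [0, 316/7, 79/7]
R3 ← R3 − (17/28)·R1: [0, 668/7, 167/7]
R3 ← R3 − (167/79)·R2: [0, 0, 0]
2 nonzero rows, so rank(CB) = 2.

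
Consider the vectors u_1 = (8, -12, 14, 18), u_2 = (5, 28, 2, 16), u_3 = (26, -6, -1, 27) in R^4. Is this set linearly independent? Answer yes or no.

yes

Form the matrix with these vectors as rows and row reduce.
R2 ← R2 − (5/8)·R1: [0, 71/2, -27/4, 19/4]
R3 ← R3 − (13/4)·R1: [0, 33, -93/2, -63/2]
R3 ← R3 − (66/71)·R2: [0, 0, -2856/71, -2550/71]
3 nonzero rows, so the 3 vectors span a space of dimension 3.
Since 3 = 3, the vectors are linearly independent.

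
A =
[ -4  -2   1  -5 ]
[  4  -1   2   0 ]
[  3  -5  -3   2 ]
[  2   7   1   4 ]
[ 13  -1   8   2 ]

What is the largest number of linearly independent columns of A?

4

Row reduce to echelon form.
R2 ← R2 + R1: [0, -3, 3, -5]
R3 ← R3 + (3/4)·R1: [0, -13/2, -9/4, -7/4]
R4 ← R4 + (1/2)·R1: [0, 6, 3/2, 3/2]
R5 ← R5 + (13/4)·R1: [0, -15/2, 45/4, -57/4]
R3 ← R3 − (13/6)·R2: [0, 0, -35/4, 109/12]
R4 ← R4 + (2)·R2: [0, 0, 15/2, -17/2]
R5 ← R5 − (5/2)·R2: [0, 0, 15/4, -7/4]
R4 ← R4 + (6/7)·R3: [0, 0, 0, -5/7]
R5 ← R5 + (3/7)·R3: [0, 0, 0, 15/7]
R5 ← R5 + (3)·R4: [0, 0, 0, 0]
Echelon form has 4 nonzero rows, so rank(A) = 4.
The rank gives the maximum number of linearly independent columns: 4.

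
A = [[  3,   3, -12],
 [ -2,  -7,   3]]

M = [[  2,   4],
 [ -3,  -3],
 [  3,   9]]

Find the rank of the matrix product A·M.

First compute AM:
[[-39, -105],
 [ 26,  40]]
Now row reduce the product.
R2 ← R2 + (2/3)·R1: [0, -30]
2 nonzero rows, so rank(AM) = 2.

2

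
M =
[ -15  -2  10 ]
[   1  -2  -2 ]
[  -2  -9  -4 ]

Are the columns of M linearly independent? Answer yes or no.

yes

Row reduce M to echelon form.
R2 ← R2 + (1/15)·R1: [0, -32/15, -4/3]
R3 ← R3 − (2/15)·R1: [0, -131/15, -16/3]
R3 ← R3 − (131/32)·R2: [0, 0, 1/8]
3 pivots among 3 columns.
Every column is a pivot column, so the columns are linearly independent.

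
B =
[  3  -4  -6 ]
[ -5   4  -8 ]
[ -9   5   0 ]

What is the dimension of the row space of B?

Row reduce to echelon form.
R2 ← R2 + (5/3)·R1: [0, -8/3, -18]
R3 ← R3 + (3)·R1: [0, -7, -18]
R3 ← R3 − (21/8)·R2: [0, 0, 117/4]
Echelon form has 3 nonzero rows, so rank(B) = 3.
The row space has dimension equal to the rank: 3.

3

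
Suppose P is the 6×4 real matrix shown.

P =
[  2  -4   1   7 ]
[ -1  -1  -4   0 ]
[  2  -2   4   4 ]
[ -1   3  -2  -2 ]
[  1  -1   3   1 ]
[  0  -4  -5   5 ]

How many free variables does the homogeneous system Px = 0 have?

Row reduce to echelon form.
R2 ← R2 + (1/2)·R1: [0, -3, -7/2, 7/2]
R3 ← R3 − R1: [0, 2, 3, -3]
R4 ← R4 + (1/2)·R1: [0, 1, -3/2, 3/2]
R5 ← R5 − (1/2)·R1: [0, 1, 5/2, -5/2]
R3 ← R3 + (2/3)·R2: [0, 0, 2/3, -2/3]
R4 ← R4 + (1/3)·R2: [0, 0, -8/3, 8/3]
R5 ← R5 + (1/3)·R2: [0, 0, 4/3, -4/3]
R6 ← R6 − (4/3)·R2: [0, 0, -1/3, 1/3]
R4 ← R4 + (4)·R3: [0, 0, 0, 0]
R5 ← R5 − (2)·R3: [0, 0, 0, 0]
R6 ← R6 + (1/2)·R3: [0, 0, 0, 0]
3 nonzero rows, so rank(P) = 3.
P has 4 columns; by rank–nullity, nullity = 4 − 3 = 1.

1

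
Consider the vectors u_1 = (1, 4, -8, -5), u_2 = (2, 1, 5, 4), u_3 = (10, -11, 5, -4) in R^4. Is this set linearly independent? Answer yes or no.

yes

Form the matrix with these vectors as rows and row reduce.
R2 ← R2 − (2)·R1: [0, -7, 21, 14]
R3 ← R3 − (10)·R1: [0, -51, 85, 46]
R3 ← R3 − (51/7)·R2: [0, 0, -68, -56]
3 nonzero rows, so the 3 vectors span a space of dimension 3.
Since 3 = 3, the vectors are linearly independent.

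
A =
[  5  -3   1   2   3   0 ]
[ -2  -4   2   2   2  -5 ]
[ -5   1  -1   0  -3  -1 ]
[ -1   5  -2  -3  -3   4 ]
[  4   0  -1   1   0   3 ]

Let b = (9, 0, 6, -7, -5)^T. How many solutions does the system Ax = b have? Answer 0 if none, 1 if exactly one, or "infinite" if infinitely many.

0

Row reduce the augmented matrix [A | b].
R2 ← R2 + (2/5)·R1: [0, -26/5, 12/5, 14/5, 16/5, -5, 18/5]
R3 ← R3 + R1: [0, -2, 0, 2, 0, -1, 15]
R4 ← R4 + (1/5)·R1: [0, 22/5, -9/5, -13/5, -12/5, 4, -26/5]
R5 ← R5 − (4/5)·R1: [0, 12/5, -9/5, -3/5, -12/5, 3, -61/5]
R3 ← R3 − (5/13)·R2: [0, 0, -12/13, 12/13, -16/13, 12/13, 177/13]
R4 ← R4 + (11/13)·R2: [0, 0, 3/13, -3/13, 4/13, -3/13, -28/13]
R5 ← R5 + (6/13)·R2: [0, 0, -9/13, 9/13, -12/13, 9/13, -137/13]
R4 ← R4 + (1/4)·R3: [0, 0, 0, 0, 0, 0, 5/4]
R5 ← R5 − (3/4)·R3: [0, 0, 0, 0, 0, 0, -83/4]
R5 ← R5 + (83/5)·R4: [0, 0, 0, 0, 0, 0, 0]
The echelon form has 4 nonzero rows; the last pivot sits in the augmented column, so rank(A) = 3 but rank([A|b]) = 4.
Since the ranks differ, the system is inconsistent.
It has no solutions.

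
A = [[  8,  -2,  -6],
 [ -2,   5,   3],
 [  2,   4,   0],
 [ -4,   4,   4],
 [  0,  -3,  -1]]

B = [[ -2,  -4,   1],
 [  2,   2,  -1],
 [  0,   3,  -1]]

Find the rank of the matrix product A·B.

2

First compute AB:
[[-20, -54,  16],
 [ 14,  27, -10],
 [  4,   0,  -2],
 [ 16,  36, -12],
 [ -6,  -9,   4]]
Now row reduce the product.
R2 ← R2 + (7/10)·R1: [0, -54/5, 6/5]
R3 ← R3 + (1/5)·R1: [0, -54/5, 6/5]
R4 ← R4 + (4/5)·R1: [0, -36/5, 4/5]
R5 ← R5 − (3/10)·R1: [0, 36/5, -4/5]
R3 ← R3 − R2: [0, 0, 0]
R4 ← R4 − (2/3)·R2: [0, 0, 0]
R5 ← R5 + (2/3)·R2: [0, 0, 0]
2 nonzero rows, so rank(AB) = 2.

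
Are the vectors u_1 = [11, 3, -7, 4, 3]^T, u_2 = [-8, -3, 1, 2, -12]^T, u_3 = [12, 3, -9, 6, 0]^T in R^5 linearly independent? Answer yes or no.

no

Form the matrix with these vectors as rows and row reduce.
R2 ← R2 + (8/11)·R1: [0, -9/11, -45/11, 54/11, -108/11]
R3 ← R3 − (12/11)·R1: [0, -3/11, -15/11, 18/11, -36/11]
R3 ← R3 − (1/3)·R2: [0, 0, 0, 0, 0]
2 nonzero rows, so the 3 vectors span a space of dimension 2.
Since 2 < 3, the vectors are linearly dependent.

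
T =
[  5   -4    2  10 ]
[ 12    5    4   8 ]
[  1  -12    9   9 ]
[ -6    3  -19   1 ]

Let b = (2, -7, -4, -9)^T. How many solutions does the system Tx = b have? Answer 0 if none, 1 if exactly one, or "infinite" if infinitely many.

Row reduce the augmented matrix [T | b].
R2 ← R2 − (12/5)·R1: [0, 73/5, -4/5, -16, -59/5]
R3 ← R3 − (1/5)·R1: [0, -56/5, 43/5, 7, -22/5]
R4 ← R4 + (6/5)·R1: [0, -9/5, -83/5, 13, -33/5]
R3 ← R3 + (56/73)·R2: [0, 0, 583/73, -385/73, -982/73]
R4 ← R4 + (9/73)·R2: [0, 0, -1219/73, 805/73, -588/73]
R4 ← R4 + (23/11)·R3: [0, 0, 0, 0, -398/11]
The echelon form has 4 nonzero rows; the last pivot sits in the augmented column, so rank(T) = 3 but rank([T|b]) = 4.
Since the ranks differ, the system is inconsistent.
It has no solutions.

0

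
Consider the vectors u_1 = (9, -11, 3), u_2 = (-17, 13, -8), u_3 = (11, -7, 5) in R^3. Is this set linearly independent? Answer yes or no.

yes

Form the matrix with these vectors as rows and row reduce.
R2 ← R2 + (17/9)·R1: [0, -70/9, -7/3]
R3 ← R3 − (11/9)·R1: [0, 58/9, 4/3]
R3 ← R3 + (29/35)·R2: [0, 0, -3/5]
3 nonzero rows, so the 3 vectors span a space of dimension 3.
Since 3 = 3, the vectors are linearly independent.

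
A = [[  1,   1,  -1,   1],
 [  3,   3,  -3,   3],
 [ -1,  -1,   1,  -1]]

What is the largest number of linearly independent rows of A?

1

Row reduce to echelon form.
R2 ← R2 − (3)·R1: [0, 0, 0, 0]
R3 ← R3 + R1: [0, 0, 0, 0]
Echelon form has 1 nonzero row, so rank(A) = 1.
The rank gives the maximum number of linearly independent rows: 1.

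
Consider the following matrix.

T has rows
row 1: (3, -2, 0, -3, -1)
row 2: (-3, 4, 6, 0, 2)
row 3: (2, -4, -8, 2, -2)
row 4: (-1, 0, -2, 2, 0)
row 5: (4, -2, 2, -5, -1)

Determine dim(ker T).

Row reduce to echelon form.
R2 ← R2 + R1: [0, 2, 6, -3, 1]
R3 ← R3 − (2/3)·R1: [0, -8/3, -8, 4, -4/3]
R4 ← R4 + (1/3)·R1: [0, -2/3, -2, 1, -1/3]
R5 ← R5 − (4/3)·R1: [0, 2/3, 2, -1, 1/3]
R3 ← R3 + (4/3)·R2: [0, 0, 0, 0, 0]
R4 ← R4 + (1/3)·R2: [0, 0, 0, 0, 0]
R5 ← R5 − (1/3)·R2: [0, 0, 0, 0, 0]
2 nonzero rows, so rank(T) = 2.
T has 5 columns; by rank–nullity, nullity = 5 − 2 = 3.

3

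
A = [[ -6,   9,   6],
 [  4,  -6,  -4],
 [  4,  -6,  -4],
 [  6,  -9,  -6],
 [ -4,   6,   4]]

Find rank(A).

Row reduce to echelon form.
R2 ← R2 + (2/3)·R1: [0, 0, 0]
R3 ← R3 + (2/3)·R1: [0, 0, 0]
R4 ← R4 + R1: [0, 0, 0]
R5 ← R5 − (2/3)·R1: [0, 0, 0]
Echelon form has 1 nonzero row, so rank(A) = 1.

1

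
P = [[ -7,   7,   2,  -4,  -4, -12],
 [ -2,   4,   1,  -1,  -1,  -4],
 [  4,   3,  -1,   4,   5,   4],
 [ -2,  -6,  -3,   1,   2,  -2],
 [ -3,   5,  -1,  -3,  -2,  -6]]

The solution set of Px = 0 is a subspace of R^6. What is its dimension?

Row reduce to echelon form.
R2 ← R2 − (2/7)·R1: [0, 2, 3/7, 1/7, 1/7, -4/7]
R3 ← R3 + (4/7)·R1: [0, 7, 1/7, 12/7, 19/7, -20/7]
R4 ← R4 − (2/7)·R1: [0, -8, -25/7, 15/7, 22/7, 10/7]
R5 ← R5 − (3/7)·R1: [0, 2, -13/7, -9/7, -2/7, -6/7]
R3 ← R3 − (7/2)·R2: [0, 0, -19/14, 17/14, 31/14, -6/7]
R4 ← R4 + (4)·R2: [0, 0, -13/7, 19/7, 26/7, -6/7]
R5 ← R5 − R2: [0, 0, -16/7, -10/7, -3/7, -2/7]
R4 ← R4 − (26/19)·R3: [0, 0, 0, 20/19, 13/19, 6/19]
R5 ← R5 − (32/19)·R3: [0, 0, 0, -66/19, -79/19, 22/19]
R5 ← R5 + (33/10)·R4: [0, 0, 0, 0, -19/10, 11/5]
5 nonzero rows, so rank(P) = 5.
P has 6 columns; by rank–nullity, nullity = 6 − 5 = 1.

1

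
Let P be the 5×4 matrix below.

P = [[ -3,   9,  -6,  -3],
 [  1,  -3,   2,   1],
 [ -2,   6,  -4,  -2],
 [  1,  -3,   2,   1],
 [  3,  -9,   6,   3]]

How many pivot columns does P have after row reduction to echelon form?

1

Row reduce to echelon form.
R2 ← R2 + (1/3)·R1: [0, 0, 0, 0]
R3 ← R3 − (2/3)·R1: [0, 0, 0, 0]
R4 ← R4 + (1/3)·R1: [0, 0, 0, 0]
R5 ← R5 + R1: [0, 0, 0, 0]
Echelon form has 1 nonzero row, so rank(P) = 1.
Each nonzero row contributes one pivot column: 1 pivot columns.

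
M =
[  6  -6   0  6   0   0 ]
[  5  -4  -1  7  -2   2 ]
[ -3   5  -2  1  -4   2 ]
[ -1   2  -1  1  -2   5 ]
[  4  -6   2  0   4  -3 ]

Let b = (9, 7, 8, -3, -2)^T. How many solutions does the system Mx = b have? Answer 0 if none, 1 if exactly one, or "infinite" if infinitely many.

Row reduce the augmented matrix [M | b].
R2 ← R2 − (5/6)·R1: [0, 1, -1, 2, -2, 2, -1/2]
R3 ← R3 + (1/2)·R1: [0, 2, -2, 4, -4, 2, 25/2]
R4 ← R4 + (1/6)·R1: [0, 1, -1, 2, -2, 5, -3/2]
R5 ← R5 − (2/3)·R1: [0, -2, 2, -4, 4, -3, -8]
R3 ← R3 − (2)·R2: [0, 0, 0, 0, 0, -2, 27/2]
R4 ← R4 − R2: [0, 0, 0, 0, 0, 3, -1]
R5 ← R5 + (2)·R2: [0, 0, 0, 0, 0, 1, -9]
R4 ← R4 + (3/2)·R3: [0, 0, 0, 0, 0, 0, 77/4]
R5 ← R5 + (1/2)·R3: [0, 0, 0, 0, 0, 0, -9/4]
R5 ← R5 + (9/77)·R4: [0, 0, 0, 0, 0, 0, 0]
The echelon form has 4 nonzero rows; the last pivot sits in the augmented column, so rank(M) = 3 but rank([M|b]) = 4.
Since the ranks differ, the system is inconsistent.
It has no solutions.

0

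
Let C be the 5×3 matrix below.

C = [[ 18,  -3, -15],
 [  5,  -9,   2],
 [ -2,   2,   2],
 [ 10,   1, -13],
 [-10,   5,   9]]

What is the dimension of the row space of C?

Row reduce to echelon form.
R2 ← R2 − (5/18)·R1: [0, -49/6, 37/6]
R3 ← R3 + (1/9)·R1: [0, 5/3, 1/3]
R4 ← R4 − (5/9)·R1: [0, 8/3, -14/3]
R5 ← R5 + (5/9)·R1: [0, 10/3, 2/3]
R3 ← R3 + (10/49)·R2: [0, 0, 78/49]
R4 ← R4 + (16/49)·R2: [0, 0, -130/49]
R5 ← R5 + (20/49)·R2: [0, 0, 156/49]
R4 ← R4 + (5/3)·R3: [0, 0, 0]
R5 ← R5 − (2)·R3: [0, 0, 0]
Echelon form has 3 nonzero rows, so rank(C) = 3.
The row space has dimension equal to the rank: 3.

3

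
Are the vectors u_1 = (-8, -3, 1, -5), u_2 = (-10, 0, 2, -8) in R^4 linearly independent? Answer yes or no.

yes

Form the matrix with these vectors as rows and row reduce.
R2 ← R2 − (5/4)·R1: [0, 15/4, 3/4, -7/4]
2 nonzero rows, so the 2 vectors span a space of dimension 2.
Since 2 = 2, the vectors are linearly independent.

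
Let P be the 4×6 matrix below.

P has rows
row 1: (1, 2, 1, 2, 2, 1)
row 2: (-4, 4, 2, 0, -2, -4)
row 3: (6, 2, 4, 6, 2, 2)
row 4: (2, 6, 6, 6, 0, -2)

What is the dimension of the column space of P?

Row reduce to echelon form.
R2 ← R2 + (4)·R1: [0, 12, 6, 8, 6, 0]
R3 ← R3 − (6)·R1: [0, -10, -2, -6, -10, -4]
R4 ← R4 − (2)·R1: [0, 2, 4, 2, -4, -4]
R3 ← R3 + (5/6)·R2: [0, 0, 3, 2/3, -5, -4]
R4 ← R4 − (1/6)·R2: [0, 0, 3, 2/3, -5, -4]
R4 ← R4 − R3: [0, 0, 0, 0, 0, 0]
Echelon form has 3 nonzero rows, so rank(P) = 3.
The column space has dimension equal to the rank: 3.

3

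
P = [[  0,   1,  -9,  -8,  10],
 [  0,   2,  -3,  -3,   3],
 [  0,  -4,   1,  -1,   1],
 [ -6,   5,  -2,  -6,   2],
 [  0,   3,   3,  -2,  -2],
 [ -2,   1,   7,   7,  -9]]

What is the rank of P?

Row reduce to echelon form.
Swap R1 ↔ R4
R6 ← R6 − (1/3)·R1: [0, -2/3, 23/3, 9, -29/3]
R3 ← R3 + (2)·R2: [0, 0, -5, -7, 7]
R4 ← R4 − (1/2)·R2: [0, 0, -15/2, -13/2, 17/2]
R5 ← R5 − (3/2)·R2: [0, 0, 15/2, 5/2, -13/2]
R6 ← R6 + (1/3)·R2: [0, 0, 20/3, 8, -26/3]
R4 ← R4 − (3/2)·R3: [0, 0, 0, 4, -2]
R5 ← R5 + (3/2)·R3: [0, 0, 0, -8, 4]
R6 ← R6 + (4/3)·R3: [0, 0, 0, -4/3, 2/3]
R5 ← R5 + (2)·R4: [0, 0, 0, 0, 0]
R6 ← R6 + (1/3)·R4: [0, 0, 0, 0, 0]
Echelon form has 4 nonzero rows, so rank(P) = 4.

4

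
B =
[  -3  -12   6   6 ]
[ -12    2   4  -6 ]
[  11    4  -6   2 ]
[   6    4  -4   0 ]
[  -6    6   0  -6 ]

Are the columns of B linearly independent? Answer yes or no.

no

Row reduce B to echelon form.
R2 ← R2 − (4)·R1: [0, 50, -20, -30]
R3 ← R3 + (11/3)·R1: [0, -40, 16, 24]
R4 ← R4 + (2)·R1: [0, -20, 8, 12]
R5 ← R5 − (2)·R1: [0, 30, -12, -18]
R3 ← R3 + (4/5)·R2: [0, 0, 0, 0]
R4 ← R4 + (2/5)·R2: [0, 0, 0, 0]
R5 ← R5 − (3/5)·R2: [0, 0, 0, 0]
2 pivots among 4 columns.
Only 2 < 4 pivot columns, so the columns are linearly dependent.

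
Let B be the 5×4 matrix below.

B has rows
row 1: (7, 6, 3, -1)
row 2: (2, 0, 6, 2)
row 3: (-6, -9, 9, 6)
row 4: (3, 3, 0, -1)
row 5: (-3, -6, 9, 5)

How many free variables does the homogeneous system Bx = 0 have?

Row reduce to echelon form.
R2 ← R2 − (2/7)·R1: [0, -12/7, 36/7, 16/7]
R3 ← R3 + (6/7)·R1: [0, -27/7, 81/7, 36/7]
R4 ← R4 − (3/7)·R1: [0, 3/7, -9/7, -4/7]
R5 ← R5 + (3/7)·R1: [0, -24/7, 72/7, 32/7]
R3 ← R3 − (9/4)·R2: [0, 0, 0, 0]
R4 ← R4 + (1/4)·R2: [0, 0, 0, 0]
R5 ← R5 − (2)·R2: [0, 0, 0, 0]
2 nonzero rows, so rank(B) = 2.
B has 4 columns; by rank–nullity, nullity = 4 − 2 = 2.

2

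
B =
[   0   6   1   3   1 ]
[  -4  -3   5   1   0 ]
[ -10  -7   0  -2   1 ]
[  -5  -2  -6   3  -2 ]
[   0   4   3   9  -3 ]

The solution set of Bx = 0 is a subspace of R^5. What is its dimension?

1

Row reduce to echelon form.
Swap R1 ↔ R2
R3 ← R3 − (5/2)·R1: [0, 1/2, -25/2, -9/2, 1]
R4 ← R4 − (5/4)·R1: [0, 7/4, -49/4, 7/4, -2]
R3 ← R3 − (1/12)·R2: [0, 0, -151/12, -19/4, 11/12]
R4 ← R4 − (7/24)·R2: [0, 0, -301/24, 7/8, -55/24]
R5 ← R5 − (2/3)·R2: [0, 0, 7/3, 7, -11/3]
R4 ← R4 − (301/302)·R3: [0, 0, 0, 847/151, -484/151]
R5 ← R5 + (28/151)·R3: [0, 0, 0, 924/151, -528/151]
R5 ← R5 − (12/11)·R4: [0, 0, 0, 0, 0]
4 nonzero rows, so rank(B) = 4.
B has 5 columns; by rank–nullity, nullity = 5 − 4 = 1.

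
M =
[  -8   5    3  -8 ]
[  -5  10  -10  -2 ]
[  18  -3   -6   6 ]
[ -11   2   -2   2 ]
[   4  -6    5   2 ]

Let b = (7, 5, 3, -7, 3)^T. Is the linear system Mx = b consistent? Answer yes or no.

Row reduce the augmented matrix [M | b].
R2 ← R2 − (5/8)·R1: [0, 55/8, -95/8, 3, 5/8]
R3 ← R3 + (9/4)·R1: [0, 33/4, 3/4, -12, 75/4]
R4 ← R4 − (11/8)·R1: [0, -39/8, -49/8, 13, -133/8]
R5 ← R5 + (1/2)·R1: [0, -7/2, 13/2, -2, 13/2]
R3 ← R3 − (6/5)·R2: [0, 0, 15, -78/5, 18]
R4 ← R4 + (39/55)·R2: [0, 0, -160/11, 832/55, -178/11]
R5 ← R5 + (28/55)·R2: [0, 0, 5/11, -26/55, 75/11]
R4 ← R4 + (32/33)·R3: [0, 0, 0, 0, 14/11]
R5 ← R5 − (1/33)·R3: [0, 0, 0, 0, 69/11]
R5 ← R5 − (69/14)·R4: [0, 0, 0, 0, 0]
The echelon form has 4 nonzero rows; the last pivot sits in the augmented column, so rank(M) = 3 but rank([M|b]) = 4.
Since the ranks differ, the system is inconsistent.

no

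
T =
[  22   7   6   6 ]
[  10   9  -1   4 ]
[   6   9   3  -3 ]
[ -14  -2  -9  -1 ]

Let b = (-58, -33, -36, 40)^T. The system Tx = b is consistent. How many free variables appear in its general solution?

0

Row reduce the augmented matrix [T | b].
R2 ← R2 − (5/11)·R1: [0, 64/11, -41/11, 14/11, -73/11]
R3 ← R3 − (3/11)·R1: [0, 78/11, 15/11, -51/11, -222/11]
R4 ← R4 + (7/11)·R1: [0, 27/11, -57/11, 31/11, 34/11]
R3 ← R3 − (39/32)·R2: [0, 0, 189/32, -99/16, -387/32]
R4 ← R4 − (27/64)·R2: [0, 0, -231/64, 73/32, 377/64]
R4 ← R4 + (11/18)·R3: [0, 0, 0, -3/2, -3/2]
The echelon form has 4 nonzero rows, and every pivot lies in the first 4 columns, so rank(T) = rank([T|b]) = 4.
The system is consistent.
Free variables = (unknowns) − (rank) = 4 − 4 = 0.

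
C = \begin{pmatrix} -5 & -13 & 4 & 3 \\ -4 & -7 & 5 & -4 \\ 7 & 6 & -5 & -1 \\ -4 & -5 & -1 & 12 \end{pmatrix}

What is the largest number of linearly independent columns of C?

Row reduce to echelon form.
R2 ← R2 − (4/5)·R1: [0, 17/5, 9/5, -32/5]
R3 ← R3 + (7/5)·R1: [0, -61/5, 3/5, 16/5]
R4 ← R4 − (4/5)·R1: [0, 27/5, -21/5, 48/5]
R3 ← R3 + (61/17)·R2: [0, 0, 120/17, -336/17]
R4 ← R4 − (27/17)·R2: [0, 0, -120/17, 336/17]
R4 ← R4 + R3: [0, 0, 0, 0]
Echelon form has 3 nonzero rows, so rank(C) = 3.
The rank gives the maximum number of linearly independent columns: 3.

3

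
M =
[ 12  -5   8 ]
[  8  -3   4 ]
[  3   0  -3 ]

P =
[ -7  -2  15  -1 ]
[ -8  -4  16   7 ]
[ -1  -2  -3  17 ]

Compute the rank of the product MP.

2

First compute MP:
[[-52, -20,  76,  89],
 [-36, -12,  60,  39],
 [-18,   0,  54, -54]]
Now row reduce the product.
R2 ← R2 − (9/13)·R1: [0, 24/13, 96/13, -294/13]
R3 ← R3 − (9/26)·R1: [0, 90/13, 360/13, -2205/26]
R3 ← R3 − (15/4)·R2: [0, 0, 0, 0]
2 nonzero rows, so rank(MP) = 2.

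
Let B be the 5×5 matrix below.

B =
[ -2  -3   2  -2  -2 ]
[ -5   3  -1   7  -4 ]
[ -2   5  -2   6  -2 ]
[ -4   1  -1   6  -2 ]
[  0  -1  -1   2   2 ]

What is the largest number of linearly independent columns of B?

Row reduce to echelon form.
R2 ← R2 − (5/2)·R1: [0, 21/2, -6, 12, 1]
R3 ← R3 − R1: [0, 8, -4, 8, 0]
R4 ← R4 − (2)·R1: [0, 7, -5, 10, 2]
R3 ← R3 − (16/21)·R2: [0, 0, 4/7, -8/7, -16/21]
R4 ← R4 − (2/3)·R2: [0, 0, -1, 2, 4/3]
R5 ← R5 + (2/21)·R2: [0, 0, -11/7, 22/7, 44/21]
R4 ← R4 + (7/4)·R3: [0, 0, 0, 0, 0]
R5 ← R5 + (11/4)·R3: [0, 0, 0, 0, 0]
Echelon form has 3 nonzero rows, so rank(B) = 3.
The rank gives the maximum number of linearly independent columns: 3.

3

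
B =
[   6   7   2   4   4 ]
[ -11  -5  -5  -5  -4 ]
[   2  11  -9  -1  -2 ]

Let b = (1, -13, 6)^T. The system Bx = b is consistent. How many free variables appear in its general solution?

2

Row reduce the augmented matrix [B | b].
R2 ← R2 + (11/6)·R1: [0, 47/6, -4/3, 7/3, 10/3, -67/6]
R3 ← R3 − (1/3)·R1: [0, 26/3, -29/3, -7/3, -10/3, 17/3]
R3 ← R3 − (52/47)·R2: [0, 0, -385/47, -231/47, -330/47, 847/47]
The echelon form has 3 nonzero rows, and every pivot lies in the first 5 columns, so rank(B) = rank([B|b]) = 3.
The system is consistent.
Free variables = (unknowns) − (rank) = 5 − 3 = 2.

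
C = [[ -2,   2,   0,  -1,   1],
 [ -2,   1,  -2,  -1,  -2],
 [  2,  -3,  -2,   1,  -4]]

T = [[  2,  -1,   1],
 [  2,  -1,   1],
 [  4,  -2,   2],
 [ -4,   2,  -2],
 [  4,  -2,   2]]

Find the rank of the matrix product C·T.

First compute CT:
[[  8,  -4,   4],
 [-14,   7,  -7],
 [-30,  15, -15]]
Now row reduce the product.
R2 ← R2 + (7/4)·R1: [0, 0, 0]
R3 ← R3 + (15/4)·R1: [0, 0, 0]
1 nonzero row, so rank(CT) = 1.

1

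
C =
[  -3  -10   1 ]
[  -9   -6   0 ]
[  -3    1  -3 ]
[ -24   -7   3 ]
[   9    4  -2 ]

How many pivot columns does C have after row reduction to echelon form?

3

Row reduce to echelon form.
R2 ← R2 − (3)·R1: [0, 24, -3]
R3 ← R3 − R1: [0, 11, -4]
R4 ← R4 − (8)·R1: [0, 73, -5]
R5 ← R5 + (3)·R1: [0, -26, 1]
R3 ← R3 − (11/24)·R2: [0, 0, -21/8]
R4 ← R4 − (73/24)·R2: [0, 0, 33/8]
R5 ← R5 + (13/12)·R2: [0, 0, -9/4]
R4 ← R4 + (11/7)·R3: [0, 0, 0]
R5 ← R5 − (6/7)·R3: [0, 0, 0]
Echelon form has 3 nonzero rows, so rank(C) = 3.
Each nonzero row contributes one pivot column: 3 pivot columns.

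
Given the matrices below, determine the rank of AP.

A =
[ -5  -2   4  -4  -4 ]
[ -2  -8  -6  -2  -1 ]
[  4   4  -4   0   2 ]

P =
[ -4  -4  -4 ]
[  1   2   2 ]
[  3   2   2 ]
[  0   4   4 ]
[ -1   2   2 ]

First compute AP:
[[ 34,   0,   0],
 [-17, -30, -30],
 [-26, -12, -12]]
Now row reduce the product.
R2 ← R2 + (1/2)·R1: [0, -30, -30]
R3 ← R3 + (13/17)·R1: [0, -12, -12]
R3 ← R3 − (2/5)·R2: [0, 0, 0]
2 nonzero rows, so rank(AP) = 2.

2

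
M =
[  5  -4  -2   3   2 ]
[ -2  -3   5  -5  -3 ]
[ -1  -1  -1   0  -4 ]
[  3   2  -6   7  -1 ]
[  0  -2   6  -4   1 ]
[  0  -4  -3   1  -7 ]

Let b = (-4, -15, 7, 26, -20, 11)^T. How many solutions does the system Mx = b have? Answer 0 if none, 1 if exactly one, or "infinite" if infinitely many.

infinite

Row reduce the augmented matrix [M | b].
R2 ← R2 + (2/5)·R1: [0, -23/5, 21/5, -19/5, -11/5, -83/5]
R3 ← R3 + (1/5)·R1: [0, -9/5, -7/5, 3/5, -18/5, 31/5]
R4 ← R4 − (3/5)·R1: [0, 22/5, -24/5, 26/5, -11/5, 142/5]
R3 ← R3 − (9/23)·R2: [0, 0, -70/23, 48/23, -63/23, 292/23]
R4 ← R4 + (22/23)·R2: [0, 0, -18/23, 36/23, -99/23, 288/23]
R5 ← R5 − (10/23)·R2: [0, 0, 96/23, -54/23, 45/23, -294/23]
R6 ← R6 − (20/23)·R2: [0, 0, -153/23, 99/23, -117/23, 585/23]
R4 ← R4 − (9/35)·R3: [0, 0, 0, 36/35, -18/5, 324/35]
R5 ← R5 + (48/35)·R3: [0, 0, 0, 18/35, -9/5, 162/35]
R6 ← R6 − (153/70)·R3: [0, 0, 0, -9/35, 9/10, -81/35]
R5 ← R5 − (1/2)·R4: [0, 0, 0, 0, 0, 0]
R6 ← R6 + (1/4)·R4: [0, 0, 0, 0, 0, 0]
The echelon form has 4 nonzero rows, and every pivot lies in the first 5 columns, so rank(M) = rank([M|b]) = 4.
The system is consistent.
rank = 4 < 5 unknowns, so there are infinitely many solutions.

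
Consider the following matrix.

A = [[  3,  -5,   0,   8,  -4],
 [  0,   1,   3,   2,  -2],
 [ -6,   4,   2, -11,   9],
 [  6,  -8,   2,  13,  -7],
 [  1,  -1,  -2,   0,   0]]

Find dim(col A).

4

Row reduce to echelon form.
R3 ← R3 + (2)·R1: [0, -6, 2, 5, 1]
R4 ← R4 − (2)·R1: [0, 2, 2, -3, 1]
R5 ← R5 − (1/3)·R1: [0, 2/3, -2, -8/3, 4/3]
R3 ← R3 + (6)·R2: [0, 0, 20, 17, -11]
R4 ← R4 − (2)·R2: [0, 0, -4, -7, 5]
R5 ← R5 − (2/3)·R2: [0, 0, -4, -4, 8/3]
R4 ← R4 + (1/5)·R3: [0, 0, 0, -18/5, 14/5]
R5 ← R5 + (1/5)·R3: [0, 0, 0, -3/5, 7/15]
R5 ← R5 − (1/6)·R4: [0, 0, 0, 0, 0]
Echelon form has 4 nonzero rows, so rank(A) = 4.
The column space has dimension equal to the rank: 4.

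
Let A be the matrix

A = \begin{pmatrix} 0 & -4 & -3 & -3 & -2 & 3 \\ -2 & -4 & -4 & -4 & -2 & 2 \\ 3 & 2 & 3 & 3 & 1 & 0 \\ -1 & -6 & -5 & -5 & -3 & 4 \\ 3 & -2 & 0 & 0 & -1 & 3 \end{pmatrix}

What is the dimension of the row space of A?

Row reduce to echelon form.
Swap R1 ↔ R2
R3 ← R3 + (3/2)·R1: [0, -4, -3, -3, -2, 3]
R4 ← R4 − (1/2)·R1: [0, -4, -3, -3, -2, 3]
R5 ← R5 + (3/2)·R1: [0, -8, -6, -6, -4, 6]
R3 ← R3 − R2: [0, 0, 0, 0, 0, 0]
R4 ← R4 − R2: [0, 0, 0, 0, 0, 0]
R5 ← R5 − (2)·R2: [0, 0, 0, 0, 0, 0]
Echelon form has 2 nonzero rows, so rank(A) = 2.
The row space has dimension equal to the rank: 2.

2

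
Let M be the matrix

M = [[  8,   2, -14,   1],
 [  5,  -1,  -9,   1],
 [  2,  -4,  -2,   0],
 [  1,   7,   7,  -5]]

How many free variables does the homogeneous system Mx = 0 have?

Row reduce to echelon form.
R2 ← R2 − (5/8)·R1: [0, -9/4, -1/4, 3/8]
R3 ← R3 − (1/4)·R1: [0, -9/2, 3/2, -1/4]
R4 ← R4 − (1/8)·R1: [0, 27/4, 35/4, -41/8]
R3 ← R3 − (2)·R2: [0, 0, 2, -1]
R4 ← R4 + (3)·R2: [0, 0, 8, -4]
R4 ← R4 − (4)·R3: [0, 0, 0, 0]
3 nonzero rows, so rank(M) = 3.
M has 4 columns; by rank–nullity, nullity = 4 − 3 = 1.

1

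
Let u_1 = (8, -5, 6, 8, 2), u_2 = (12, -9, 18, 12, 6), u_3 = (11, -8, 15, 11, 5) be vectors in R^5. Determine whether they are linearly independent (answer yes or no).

no

Form the matrix with these vectors as rows and row reduce.
R2 ← R2 − (3/2)·R1: [0, -3/2, 9, 0, 3]
R3 ← R3 − (11/8)·R1: [0, -9/8, 27/4, 0, 9/4]
R3 ← R3 − (3/4)·R2: [0, 0, 0, 0, 0]
2 nonzero rows, so the 3 vectors span a space of dimension 2.
Since 2 < 3, the vectors are linearly dependent.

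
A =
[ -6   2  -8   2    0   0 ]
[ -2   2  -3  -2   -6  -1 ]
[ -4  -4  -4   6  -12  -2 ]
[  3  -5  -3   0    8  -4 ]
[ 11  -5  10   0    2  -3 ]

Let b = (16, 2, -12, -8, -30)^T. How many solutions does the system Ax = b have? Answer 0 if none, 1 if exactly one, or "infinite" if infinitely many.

Row reduce the augmented matrix [A | b].
R2 ← R2 − (1/3)·R1: [0, 4/3, -1/3, -8/3, -6, -1, -10/3]
R3 ← R3 − (2/3)·R1: [0, -16/3, 4/3, 14/3, -12, -2, -68/3]
R4 ← R4 + (1/2)·R1: [0, -4, -7, 1, 8, -4, 0]
R5 ← R5 + (11/6)·R1: [0, -4/3, -14/3, 11/3, 2, -3, -2/3]
R3 ← R3 + (4)·R2: [0, 0, 0, -6, -36, -6, -36]
R4 ← R4 + (3)·R2: [0, 0, -8, -7, -10, -7, -10]
R5 ← R5 + R2: [0, 0, -5, 1, -4, -4, -4]
Swap R3 ↔ R4
R5 ← R5 − (5/8)·R3: [0, 0, 0, 43/8, 9/4, 3/8, 9/4]
R5 ← R5 + (43/48)·R4: [0, 0, 0, 0, -30, -5, -30]
The echelon form has 5 nonzero rows, and every pivot lies in the first 6 columns, so rank(A) = rank([A|b]) = 5.
The system is consistent.
rank = 5 < 6 unknowns, so there are infinitely many solutions.

infinite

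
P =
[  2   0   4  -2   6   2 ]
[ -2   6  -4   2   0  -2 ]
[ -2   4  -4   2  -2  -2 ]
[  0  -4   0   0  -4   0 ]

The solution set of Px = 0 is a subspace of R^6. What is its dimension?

Row reduce to echelon form.
R2 ← R2 + R1: [0, 6, 0, 0, 6, 0]
R3 ← R3 + R1: [0, 4, 0, 0, 4, 0]
R3 ← R3 − (2/3)·R2: [0, 0, 0, 0, 0, 0]
R4 ← R4 + (2/3)·R2: [0, 0, 0, 0, 0, 0]
2 nonzero rows, so rank(P) = 2.
P has 6 columns; by rank–nullity, nullity = 6 − 2 = 4.

4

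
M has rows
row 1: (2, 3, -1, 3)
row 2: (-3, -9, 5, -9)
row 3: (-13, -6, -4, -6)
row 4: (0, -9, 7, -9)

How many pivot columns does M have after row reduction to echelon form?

2

Row reduce to echelon form.
R2 ← R2 + (3/2)·R1: [0, -9/2, 7/2, -9/2]
R3 ← R3 + (13/2)·R1: [0, 27/2, -21/2, 27/2]
R3 ← R3 + (3)·R2: [0, 0, 0, 0]
R4 ← R4 − (2)·R2: [0, 0, 0, 0]
Echelon form has 2 nonzero rows, so rank(M) = 2.
Each nonzero row contributes one pivot column: 2 pivot columns.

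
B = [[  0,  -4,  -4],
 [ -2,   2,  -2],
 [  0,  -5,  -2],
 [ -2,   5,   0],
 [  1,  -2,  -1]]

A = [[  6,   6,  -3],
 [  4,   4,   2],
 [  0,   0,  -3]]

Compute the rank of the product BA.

2

First compute BA:
[[-16, -16,   4],
 [ -4,  -4,  16],
 [-20, -20,  -4],
 [  8,   8,  16],
 [ -2,  -2,  -4]]
Now row reduce the product.
R2 ← R2 − (1/4)·R1: [0, 0, 15]
R3 ← R3 − (5/4)·R1: [0, 0, -9]
R4 ← R4 + (1/2)·R1: [0, 0, 18]
R5 ← R5 − (1/8)·R1: [0, 0, -9/2]
R3 ← R3 + (3/5)·R2: [0, 0, 0]
R4 ← R4 − (6/5)·R2: [0, 0, 0]
R5 ← R5 + (3/10)·R2: [0, 0, 0]
2 nonzero rows, so rank(BA) = 2.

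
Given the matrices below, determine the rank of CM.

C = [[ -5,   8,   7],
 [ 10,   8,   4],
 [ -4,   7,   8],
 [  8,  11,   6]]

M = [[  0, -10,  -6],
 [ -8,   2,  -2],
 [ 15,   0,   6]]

2

First compute CM:
[[ 41,  66,  56],
 [ -4, -84, -52],
 [ 64,  54,  58],
 [  2, -58, -34]]
Now row reduce the product.
R2 ← R2 + (4/41)·R1: [0, -3180/41, -1908/41]
R3 ← R3 − (64/41)·R1: [0, -2010/41, -1206/41]
R4 ← R4 − (2/41)·R1: [0, -2510/41, -1506/41]
R3 ← R3 − (67/106)·R2: [0, 0, 0]
R4 ← R4 − (251/318)·R2: [0, 0, 0]
2 nonzero rows, so rank(CM) = 2.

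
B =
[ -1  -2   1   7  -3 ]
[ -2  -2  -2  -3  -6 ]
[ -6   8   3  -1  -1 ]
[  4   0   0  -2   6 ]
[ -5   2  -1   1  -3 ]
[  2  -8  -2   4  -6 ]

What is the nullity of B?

Row reduce to echelon form.
R2 ← R2 − (2)·R1: [0, 2, -4, -17, 0]
R3 ← R3 − (6)·R1: [0, 20, -3, -43, 17]
R4 ← R4 + (4)·R1: [0, -8, 4, 26, -6]
R5 ← R5 − (5)·R1: [0, 12, -6, -34, 12]
R6 ← R6 + (2)·R1: [0, -12, 0, 18, -12]
R3 ← R3 − (10)·R2: [0, 0, 37, 127, 17]
R4 ← R4 + (4)·R2: [0, 0, -12, -42, -6]
R5 ← R5 − (6)·R2: [0, 0, 18, 68, 12]
R6 ← R6 + (6)·R2: [0, 0, -24, -84, -12]
R4 ← R4 + (12/37)·R3: [0, 0, 0, -30/37, -18/37]
R5 ← R5 − (18/37)·R3: [0, 0, 0, 230/37, 138/37]
R6 ← R6 + (24/37)·R3: [0, 0, 0, -60/37, -36/37]
R5 ← R5 + (23/3)·R4: [0, 0, 0, 0, 0]
R6 ← R6 − (2)·R4: [0, 0, 0, 0, 0]
4 nonzero rows, so rank(B) = 4.
B has 5 columns; by rank–nullity, nullity = 5 − 4 = 1.

1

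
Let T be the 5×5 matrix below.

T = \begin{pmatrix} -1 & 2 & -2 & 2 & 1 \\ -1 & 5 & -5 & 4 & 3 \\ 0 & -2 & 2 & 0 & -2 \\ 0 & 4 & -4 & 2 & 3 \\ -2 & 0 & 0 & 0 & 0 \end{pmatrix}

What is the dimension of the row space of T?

Row reduce to echelon form.
R2 ← R2 − R1: [0, 3, -3, 2, 2]
R5 ← R5 − (2)·R1: [0, -4, 4, -4, -2]
R3 ← R3 + (2/3)·R2: [0, 0, 0, 4/3, -2/3]
R4 ← R4 − (4/3)·R2: [0, 0, 0, -2/3, 1/3]
R5 ← R5 + (4/3)·R2: [0, 0, 0, -4/3, 2/3]
R4 ← R4 + (1/2)·R3: [0, 0, 0, 0, 0]
R5 ← R5 + R3: [0, 0, 0, 0, 0]
Echelon form has 3 nonzero rows, so rank(T) = 3.
The row space has dimension equal to the rank: 3.

3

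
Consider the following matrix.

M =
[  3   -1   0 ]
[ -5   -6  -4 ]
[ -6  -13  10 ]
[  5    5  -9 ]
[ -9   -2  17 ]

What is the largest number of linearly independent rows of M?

3

Row reduce to echelon form.
R2 ← R2 + (5/3)·R1: [0, -23/3, -4]
R3 ← R3 + (2)·R1: [0, -15, 10]
R4 ← R4 − (5/3)·R1: [0, 20/3, -9]
R5 ← R5 + (3)·R1: [0, -5, 17]
R3 ← R3 − (45/23)·R2: [0, 0, 410/23]
R4 ← R4 + (20/23)·R2: [0, 0, -287/23]
R5 ← R5 − (15/23)·R2: [0, 0, 451/23]
R4 ← R4 + (7/10)·R3: [0, 0, 0]
R5 ← R5 − (11/10)·R3: [0, 0, 0]
Echelon form has 3 nonzero rows, so rank(M) = 3.
The rank gives the maximum number of linearly independent rows: 3.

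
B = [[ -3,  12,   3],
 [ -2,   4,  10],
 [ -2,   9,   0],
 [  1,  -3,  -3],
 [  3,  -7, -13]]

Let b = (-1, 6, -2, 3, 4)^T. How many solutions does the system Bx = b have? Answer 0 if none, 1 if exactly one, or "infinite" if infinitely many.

0

Row reduce the augmented matrix [B | b].
R2 ← R2 − (2/3)·R1: [0, -4, 8, 20/3]
R3 ← R3 − (2/3)·R1: [0, 1, -2, -4/3]
R4 ← R4 + (1/3)·R1: [0, 1, -2, 8/3]
R5 ← R5 + R1: [0, 5, -10, 3]
R3 ← R3 + (1/4)·R2: [0, 0, 0, 1/3]
R4 ← R4 + (1/4)·R2: [0, 0, 0, 13/3]
R5 ← R5 + (5/4)·R2: [0, 0, 0, 34/3]
R4 ← R4 − (13)·R3: [0, 0, 0, 0]
R5 ← R5 − (34)·R3: [0, 0, 0, 0]
The echelon form has 3 nonzero rows; the last pivot sits in the augmented column, so rank(B) = 2 but rank([B|b]) = 3.
Since the ranks differ, the system is inconsistent.
It has no solutions.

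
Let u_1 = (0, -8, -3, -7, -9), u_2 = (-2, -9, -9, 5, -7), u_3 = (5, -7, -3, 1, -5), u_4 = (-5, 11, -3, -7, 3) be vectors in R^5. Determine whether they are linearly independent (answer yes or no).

Form the matrix with these vectors as rows and row reduce.
Swap R1 ↔ R2
R3 ← R3 + (5/2)·R1: [0, -59/2, -51/2, 27/2, -45/2]
R4 ← R4 − (5/2)·R1: [0, 67/2, 39/2, -39/2, 41/2]
R3 ← R3 − (59/16)·R2: [0, 0, -231/16, 629/16, 171/16]
R4 ← R4 + (67/16)·R2: [0, 0, 111/16, -781/16, -275/16]
R4 ← R4 + (37/77)·R3: [0, 0, 0, -2304/77, -928/77]
4 nonzero rows, so the 4 vectors span a space of dimension 4.
Since 4 = 4, the vectors are linearly independent.

yes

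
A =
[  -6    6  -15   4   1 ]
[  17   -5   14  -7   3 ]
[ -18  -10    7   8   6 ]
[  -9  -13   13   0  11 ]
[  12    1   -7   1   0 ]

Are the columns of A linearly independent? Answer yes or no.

Row reduce A to echelon form.
R2 ← R2 + (17/6)·R1: [0, 12, -57/2, 13/3, 35/6]
R3 ← R3 − (3)·R1: [0, -28, 52, -4, 3]
R4 ← R4 − (3/2)·R1: [0, -22, 71/2, -6, 19/2]
R5 ← R5 + (2)·R1: [0, 13, -37, 9, 2]
R3 ← R3 + (7/3)·R2: [0, 0, -29/2, 55/9, 299/18]
R4 ← R4 + (11/6)·R2: [0, 0, -67/4, 35/18, 727/36]
R5 ← R5 − (13/12)·R2: [0, 0, -49/8, 155/36, -311/72]
R4 ← R4 − (67/58)·R3: [0, 0, 0, -445/87, 175/174]
R5 ← R5 − (49/116)·R3: [0, 0, 0, 50/29, -1315/116]
R5 ← R5 + (30/89)·R4: [0, 0, 0, 0, -3915/356]
5 pivots among 5 columns.
Every column is a pivot column, so the columns are linearly independent.

yes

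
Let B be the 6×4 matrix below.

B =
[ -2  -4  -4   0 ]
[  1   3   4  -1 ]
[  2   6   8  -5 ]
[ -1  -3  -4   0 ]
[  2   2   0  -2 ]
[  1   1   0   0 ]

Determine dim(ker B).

Row reduce to echelon form.
R2 ← R2 + (1/2)·R1: [0, 1, 2, -1]
R3 ← R3 + R1: [0, 2, 4, -5]
R4 ← R4 − (1/2)·R1: [0, -1, -2, 0]
R5 ← R5 + R1: [0, -2, -4, -2]
R6 ← R6 + (1/2)·R1: [0, -1, -2, 0]
R3 ← R3 − (2)·R2: [0, 0, 0, -3]
R4 ← R4 + R2: [0, 0, 0, -1]
R5 ← R5 + (2)·R2: [0, 0, 0, -4]
R6 ← R6 + R2: [0, 0, 0, -1]
R4 ← R4 − (1/3)·R3: [0, 0, 0, 0]
R5 ← R5 − (4/3)·R3: [0, 0, 0, 0]
R6 ← R6 − (1/3)·R3: [0, 0, 0, 0]
3 nonzero rows, so rank(B) = 3.
B has 4 columns; by rank–nullity, nullity = 4 − 3 = 1.

1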